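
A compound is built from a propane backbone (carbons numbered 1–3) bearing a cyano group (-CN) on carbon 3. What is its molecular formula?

Atom tally by fragment:
  CH3 → C:1 H:3
  CH2 → C:1 H:2
  CH2CN → C:2 H:2 N:1
Element totals:
  C: 4
  H: 7
  N: 1

C4H7N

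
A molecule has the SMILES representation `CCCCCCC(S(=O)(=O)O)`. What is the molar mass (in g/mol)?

Atom tally by fragment:
  CH3 → C:1 H:3
  CH2 → C:1 H:2
  CH2 → C:1 H:2
  CH2 → C:1 H:2
  CH2 → C:1 H:2
  CH2 → C:1 H:2
  CH2SO3H → C:1 H:3 S:1 O:3
Element totals:
  C: 7
  H: 16
  O: 3
  S: 1
Molecular formula: C7H16O3S.
  M = 7(12.011) + 16(1.008) + 3(15.999) + 32.06
    = 84.077 + 16.128 + 47.997 + 32.060 = 180.262

180.26 g/mol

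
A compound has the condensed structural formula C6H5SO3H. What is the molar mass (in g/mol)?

Atom tally by fragment:
  benzene ring core → C:6 H:6
  (− 1 ring H displaced by substituents)
  + SO3H → S:1 O:3 H:1
Element totals:
  C: 6
  H: 6
  O: 3
  S: 1
Molecular formula: C6H6O3S.
  M = 6(12.011) + 6(1.008) + 3(15.999) + 32.06
    = 72.066 + 6.048 + 47.997 + 32.060 = 158.171

158.17 g/mol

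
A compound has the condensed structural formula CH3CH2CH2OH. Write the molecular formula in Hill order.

Atom tally by fragment:
  CH3 → C:1 H:3
  CH2CH2OH → C:2 H:5 O:1
Element totals:
  C: 3
  H: 8
  O: 1

C3H8O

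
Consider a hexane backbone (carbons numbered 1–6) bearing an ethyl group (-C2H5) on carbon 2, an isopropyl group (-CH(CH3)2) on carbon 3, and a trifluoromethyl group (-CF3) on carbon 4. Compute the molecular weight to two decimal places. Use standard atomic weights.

224.31 g/mol

Atom tally by fragment:
  CH3 → C:1 H:3
  CH(C2H5) → C:3 H:6
  CH(CH(CH3)2) → C:4 H:8
  CH(CF3) → C:2 H:1 F:3
  CH2 → C:1 H:2
  CH3 → C:1 H:3
Element totals:
  C: 12
  H: 23
  F: 3
Molecular formula: C12H23F3.
  M = 12(12.011) + 23(1.008) + 3(18.998)
    = 144.132 + 23.184 + 56.994 = 224.310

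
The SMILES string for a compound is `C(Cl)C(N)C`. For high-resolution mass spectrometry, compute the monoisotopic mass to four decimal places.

Atom tally by fragment:
  ClCH2 → C:1 H:2 Cl:1
  CH(NH2) → C:1 H:3 N:1
  CH3 → C:1 H:3
Element totals:
  C: 3
  H: 8
  Cl: 1
  N: 1
Molecular formula: C3H8ClN.
  M = 3(12.0) + 8(1.007825) + 34.968853 + 14.003074
    = 36.000000 + 8.062600 + 34.968853 + 14.003074 = 93.034527

93.0345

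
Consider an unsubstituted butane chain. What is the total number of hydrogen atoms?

10

Atom tally by fragment:
  CH3 → C:1 H:3
  CH2 → C:1 H:2
  CH2 → C:1 H:2
  CH3 → C:1 H:3
Element totals:
  C: 4
  H: 10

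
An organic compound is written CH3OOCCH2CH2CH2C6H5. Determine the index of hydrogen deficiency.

5

Atom tally by fragment:
  CH3OOCCH2 → C:3 H:5 O:2
  CH2 → C:1 H:2
  CH2C6H5 → C:7 H:7
Element totals:
  C: 11
  H: 14
  O: 2
Molecular formula: C11H14O2.
DoU = (2C + 2 + N − H − X) / 2 = (2·11 + 2 + 0 − 14 − 0) / 2 = 5.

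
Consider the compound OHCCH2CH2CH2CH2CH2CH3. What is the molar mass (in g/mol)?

114.19 g/mol

Element totals:
  C: 7
  H: 14
  O: 1
Molecular formula: C7H14O.
  M = 7(12.011) + 14(1.008) + 15.999
    = 84.077 + 14.112 + 15.999 = 114.188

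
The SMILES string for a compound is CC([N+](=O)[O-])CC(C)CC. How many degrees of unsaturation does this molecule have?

Atom tally by fragment:
  CH3 → C:1 H:3
  CH(NO2) → C:1 H:1 N:1 O:2
  CH2 → C:1 H:2
  CH(CH3) → C:2 H:4
  CH2 → C:1 H:2
  CH3 → C:1 H:3
Element totals:
  C: 7
  H: 15
  N: 1
  O: 2
Molecular formula: C7H15NO2.
DoU = (2C + 2 + N − H − X) / 2 = (2·7 + 2 + 1 − 15 − 0) / 2 = 1.

1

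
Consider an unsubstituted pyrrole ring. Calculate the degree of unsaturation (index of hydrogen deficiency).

3

Atom tally by fragment:
  pyrrole ring core → C:4 H:5 N:1
Element totals:
  C: 4
  H: 5
  N: 1
Molecular formula: C4H5N.
DoU = (2C + 2 + N − H − X) / 2 = (2·4 + 2 + 1 − 5 − 0) / 2 = 3.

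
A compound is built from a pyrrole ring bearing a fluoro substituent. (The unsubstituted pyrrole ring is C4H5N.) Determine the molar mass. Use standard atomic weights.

85.08 g/mol

Atom tally by fragment:
  pyrrole ring core → C:4 H:5 N:1
  (− 1 ring H displaced by substituents)
  + F → F:1
Element totals:
  C: 4
  H: 4
  F: 1
  N: 1
Molecular formula: C4H4FN.
  M = 4(12.011) + 4(1.008) + 18.998 + 14.007
    = 48.044 + 4.032 + 18.998 + 14.007 = 85.081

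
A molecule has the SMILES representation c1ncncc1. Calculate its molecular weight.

Atom tally by fragment:
  pyrimidine ring core → C:4 H:4 N:2
Element totals:
  C: 4
  H: 4
  N: 2
Molecular formula: C4H4N2.
  M = 4(12.011) + 4(1.008) + 2(14.007)
    = 48.044 + 4.032 + 28.014 = 80.090

80.09 g/mol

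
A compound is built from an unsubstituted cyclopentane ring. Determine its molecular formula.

Atom tally by fragment:
  cyclopentane ring core → C:5 H:10
Element totals:
  C: 5
  H: 10

C5H10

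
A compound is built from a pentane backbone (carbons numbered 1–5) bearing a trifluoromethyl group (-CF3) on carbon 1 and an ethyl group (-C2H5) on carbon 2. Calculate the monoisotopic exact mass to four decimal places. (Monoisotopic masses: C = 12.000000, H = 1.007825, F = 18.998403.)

Atom tally by fragment:
  F3CCH2 → C:2 H:2 F:3
  CH(C2H5) → C:3 H:6
  CH2 → C:1 H:2
  CH2 → C:1 H:2
  CH3 → C:1 H:3
Element totals:
  C: 8
  H: 15
  F: 3
Molecular formula: C8H15F3.
  M = 8(12.0) + 15(1.007825) + 3(18.998403)
    = 96.000000 + 15.117375 + 56.995209 = 168.112584

168.1126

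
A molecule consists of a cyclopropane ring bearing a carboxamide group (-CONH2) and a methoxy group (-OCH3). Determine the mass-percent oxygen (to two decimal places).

27.79%

Atom tally by fragment:
  cyclopropane ring core → C:3 H:6
  (− 2 ring H displaced by substituents)
  + CONH2 → C:1 H:2 O:1 N:1
  + OCH3 → C:1 H:3 O:1
Element totals:
  C: 5
  H: 9
  N: 1
  O: 2
Molecular formula: C5H9NO2.
Molar mass = 115.132 g/mol.
Mass from O: 2 × 15.999 = 31.998 g/mol.
%O = 31.998 / 115.132 × 100 = 27.79%.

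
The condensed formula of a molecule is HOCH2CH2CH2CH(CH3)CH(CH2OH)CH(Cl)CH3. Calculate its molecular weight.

Atom tally by fragment:
  HOCH2CH2 → C:2 H:5 O:1
  CH2 → C:1 H:2
  CH(CH3) → C:2 H:4
  CH(CH2OH) → C:2 H:4 O:1
  CH(Cl) → C:1 H:1 Cl:1
  CH3 → C:1 H:3
Element totals:
  C: 9
  H: 19
  Cl: 1
  O: 2
Molecular formula: C9H19ClO2.
  M = 9(12.011) + 19(1.008) + 35.45 + 2(15.999)
    = 108.099 + 19.152 + 35.450 + 31.998 = 194.699

194.70 g/mol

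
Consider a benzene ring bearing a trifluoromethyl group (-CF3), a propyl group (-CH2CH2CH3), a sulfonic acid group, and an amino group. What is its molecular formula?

C10H12F3NO3S

Atom tally by fragment:
  benzene ring core → C:6 H:6
  (− 4 ring H displaced by substituents)
  + CF3 → C:1 F:3
  + CH2CH2CH3 → C:3 H:7
  + SO3H → S:1 O:3 H:1
  + NH2 → N:1 H:2
Element totals:
  C: 10
  H: 12
  F: 3
  N: 1
  O: 3
  S: 1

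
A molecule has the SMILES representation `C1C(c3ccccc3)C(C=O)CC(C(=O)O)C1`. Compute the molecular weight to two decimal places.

Atom tally by fragment:
  cyclohexane ring core → C:6 H:12
  (− 3 ring H displaced by substituents)
  + C6H5 → C:6 H:5
  + CHO → C:1 H:1 O:1
  + COOH → C:1 H:1 O:2
Element totals:
  C: 14
  H: 16
  O: 3
Molecular formula: C14H16O3.
  M = 14(12.011) + 16(1.008) + 3(15.999)
    = 168.154 + 16.128 + 47.997 = 232.279

232.28 g/mol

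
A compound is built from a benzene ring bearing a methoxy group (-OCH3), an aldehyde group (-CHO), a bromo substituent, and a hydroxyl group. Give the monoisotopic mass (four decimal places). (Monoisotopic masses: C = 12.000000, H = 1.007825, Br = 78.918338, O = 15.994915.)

Atom tally by fragment:
  benzene ring core → C:6 H:6
  (− 4 ring H displaced by substituents)
  + OCH3 → C:1 H:3 O:1
  + CHO → C:1 H:1 O:1
  + Br → Br:1
  + OH → O:1 H:1
Element totals:
  C: 8
  H: 7
  Br: 1
  O: 3
Molecular formula: C8H7BrO3.
  M = 8(12.0) + 7(1.007825) + 78.918338 + 3(15.994915)
    = 96.000000 + 7.054775 + 78.918338 + 47.984745 = 229.957858

229.9579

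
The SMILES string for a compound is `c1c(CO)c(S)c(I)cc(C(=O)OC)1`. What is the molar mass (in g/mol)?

Atom tally by fragment:
  benzene ring core → C:6 H:6
  (− 4 ring H displaced by substituents)
  + CH2OH → C:1 H:3 O:1
  + SH → S:1 H:1
  + I → I:1
  + COOCH3 → C:2 H:3 O:2
Element totals:
  C: 9
  H: 9
  I: 1
  O: 3
  S: 1
Molecular formula: C9H9IO3S.
  M = 9(12.011) + 9(1.008) + 126.904 + 3(15.999) + 32.06
    = 108.099 + 9.072 + 126.904 + 47.997 + 32.060 = 324.132

324.13 g/mol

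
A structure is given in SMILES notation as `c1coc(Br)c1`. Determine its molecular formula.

C4H3BrO

Atom tally by fragment:
  furan ring core → C:4 H:4 O:1
  (− 1 ring H displaced by substituents)
  + Br → Br:1
Element totals:
  C: 4
  H: 3
  Br: 1
  O: 1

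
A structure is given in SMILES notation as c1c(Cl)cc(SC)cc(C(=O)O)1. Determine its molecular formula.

Atom tally by fragment:
  benzene ring core → C:6 H:6
  (− 3 ring H displaced by substituents)
  + Cl → Cl:1
  + SCH3 → C:1 H:3 S:1
  + COOH → C:1 H:1 O:2
Element totals:
  C: 8
  H: 7
  Cl: 1
  O: 2
  S: 1

C8H7ClO2S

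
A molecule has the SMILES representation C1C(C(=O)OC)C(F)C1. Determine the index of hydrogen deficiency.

2

Atom tally by fragment:
  cyclobutane ring core → C:4 H:8
  (− 2 ring H displaced by substituents)
  + COOCH3 → C:2 H:3 O:2
  + F → F:1
Element totals:
  C: 6
  H: 9
  F: 1
  O: 2
Molecular formula: C6H9FO2.
DoU = (2C + 2 + N − H − X) / 2 = (2·6 + 2 + 0 − 9 − 1) / 2 = 2.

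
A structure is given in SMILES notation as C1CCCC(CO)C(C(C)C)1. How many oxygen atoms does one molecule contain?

Atom tally by fragment:
  cyclohexane ring core → C:6 H:12
  (− 2 ring H displaced by substituents)
  + CH2OH → C:1 H:3 O:1
  + CH(CH3)2 → C:3 H:7
Element totals:
  C: 10
  H: 20
  O: 1

1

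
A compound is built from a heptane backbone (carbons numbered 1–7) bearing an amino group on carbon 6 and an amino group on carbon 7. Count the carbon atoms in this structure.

7

Atom tally by fragment:
  CH3 → C:1 H:3
  CH2 → C:1 H:2
  CH2 → C:1 H:2
  CH2 → C:1 H:2
  CH2 → C:1 H:2
  CH(NH2) → C:1 H:3 N:1
  CH2NH2 → C:1 H:4 N:1
Element totals:
  C: 7
  H: 18
  N: 2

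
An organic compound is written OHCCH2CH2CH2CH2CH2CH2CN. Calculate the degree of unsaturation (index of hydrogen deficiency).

3

Element totals:
  C: 8
  H: 13
  N: 1
  O: 1
Molecular formula: C8H13NO.
DoU = (2C + 2 + N − H − X) / 2 = (2·8 + 2 + 1 − 13 − 0) / 2 = 3.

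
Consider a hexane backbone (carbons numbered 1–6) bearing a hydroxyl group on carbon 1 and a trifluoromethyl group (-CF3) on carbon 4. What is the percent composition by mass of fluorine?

Atom tally by fragment:
  HOCH2 → C:1 H:3 O:1
  CH2 → C:1 H:2
  CH2 → C:1 H:2
  CH(CF3) → C:2 H:1 F:3
  CH2 → C:1 H:2
  CH3 → C:1 H:3
Element totals:
  C: 7
  H: 13
  F: 3
  O: 1
Molecular formula: C7H13F3O.
Molar mass = 170.174 g/mol.
Mass from F: 3 × 18.998 = 56.994 g/mol.
%F = 56.994 / 170.174 × 100 = 33.49%.

33.49%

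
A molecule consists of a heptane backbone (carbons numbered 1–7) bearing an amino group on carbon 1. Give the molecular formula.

Atom tally by fragment:
  H2NCH2 → C:1 H:4 N:1
  CH2 → C:1 H:2
  CH2 → C:1 H:2
  CH2 → C:1 H:2
  CH2 → C:1 H:2
  CH2 → C:1 H:2
  CH3 → C:1 H:3
Element totals:
  C: 7
  H: 17
  N: 1

C7H17N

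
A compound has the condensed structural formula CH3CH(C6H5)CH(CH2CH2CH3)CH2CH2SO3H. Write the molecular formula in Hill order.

Element totals:
  C: 14
  H: 22
  O: 3
  S: 1

C14H22O3S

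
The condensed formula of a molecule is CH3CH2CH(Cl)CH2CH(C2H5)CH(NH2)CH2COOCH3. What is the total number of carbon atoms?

Element totals:
  C: 11
  H: 22
  Cl: 1
  N: 1
  O: 2

11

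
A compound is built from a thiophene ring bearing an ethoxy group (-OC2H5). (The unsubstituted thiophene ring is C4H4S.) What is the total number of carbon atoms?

Atom tally by fragment:
  thiophene ring core → C:4 H:4 S:1
  (− 1 ring H displaced by substituents)
  + OC2H5 → C:2 H:5 O:1
Element totals:
  C: 6
  H: 8
  O: 1
  S: 1

6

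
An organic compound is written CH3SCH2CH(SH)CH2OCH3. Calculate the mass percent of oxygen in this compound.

10.51%

Element totals:
  C: 5
  H: 12
  O: 1
  S: 2
Molecular formula: C5H12OS2.
Molar mass = 152.270 g/mol.
Mass from O: 1 × 15.999 = 15.999 g/mol.
%O = 15.999 / 152.270 × 100 = 10.51%.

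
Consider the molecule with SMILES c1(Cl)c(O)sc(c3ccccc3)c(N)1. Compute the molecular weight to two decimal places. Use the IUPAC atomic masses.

Atom tally by fragment:
  thiophene ring core → C:4 H:4 S:1
  (− 4 ring H displaced by substituents)
  + Cl → Cl:1
  + OH → O:1 H:1
  + C6H5 → C:6 H:5
  + NH2 → N:1 H:2
Element totals:
  C: 10
  H: 8
  Cl: 1
  N: 1
  O: 1
  S: 1
Molecular formula: C10H8ClNOS.
  M = 10(12.011) + 8(1.008) + 35.45 + 14.007 + 15.999 + 32.06
    = 120.110 + 8.064 + 35.450 + 14.007 + 15.999 + 32.060 = 225.690

225.69 g/mol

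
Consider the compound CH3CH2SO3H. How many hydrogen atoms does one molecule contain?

Atom tally by fragment:
  CH3 → C:1 H:3
  CH2SO3H → C:1 H:3 S:1 O:3
Element totals:
  C: 2
  H: 6
  O: 3
  S: 1

6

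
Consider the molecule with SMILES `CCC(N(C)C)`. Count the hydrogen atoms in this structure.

Atom tally by fragment:
  CH3 → C:1 H:3
  CH2 → C:1 H:2
  CH2N(CH3)2 → C:3 H:8 N:1
Element totals:
  C: 5
  H: 13
  N: 1

13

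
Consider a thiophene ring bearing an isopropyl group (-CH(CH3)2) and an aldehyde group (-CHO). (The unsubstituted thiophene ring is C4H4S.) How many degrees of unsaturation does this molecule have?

4

Atom tally by fragment:
  thiophene ring core → C:4 H:4 S:1
  (− 2 ring H displaced by substituents)
  + CH(CH3)2 → C:3 H:7
  + CHO → C:1 H:1 O:1
Element totals:
  C: 8
  H: 10
  O: 1
  S: 1
Molecular formula: C8H10OS.
DoU = (2C + 2 + N − H − X) / 2 = (2·8 + 2 + 0 − 10 − 0) / 2 = 4.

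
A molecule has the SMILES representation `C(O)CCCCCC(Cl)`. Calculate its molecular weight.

Atom tally by fragment:
  HOCH2 → C:1 H:3 O:1
  CH2 → C:1 H:2
  CH2 → C:1 H:2
  CH2 → C:1 H:2
  CH2 → C:1 H:2
  CH2 → C:1 H:2
  CH2Cl → C:1 H:2 Cl:1
Element totals:
  C: 7
  H: 15
  Cl: 1
  O: 1
Molecular formula: C7H15ClO.
  M = 7(12.011) + 15(1.008) + 35.45 + 15.999
    = 84.077 + 15.120 + 35.450 + 15.999 = 150.646

150.65 g/mol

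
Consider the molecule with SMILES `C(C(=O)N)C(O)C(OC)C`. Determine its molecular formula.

C6H13NO3

Atom tally by fragment:
  H2NOCCH2 → C:2 H:4 O:1 N:1
  CH(OH) → C:1 H:2 O:1
  CH(OCH3) → C:2 H:4 O:1
  CH3 → C:1 H:3
Element totals:
  C: 6
  H: 13
  N: 1
  O: 3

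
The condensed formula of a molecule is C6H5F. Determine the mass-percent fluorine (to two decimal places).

19.77%

Element totals:
  C: 6
  H: 5
  F: 1
Molecular formula: C6H5F.
Molar mass = 96.104 g/mol.
Mass from F: 1 × 18.998 = 18.998 g/mol.
%F = 18.998 / 96.104 × 100 = 19.77%.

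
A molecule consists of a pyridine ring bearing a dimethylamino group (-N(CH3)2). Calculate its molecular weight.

Atom tally by fragment:
  pyridine ring core → C:5 H:5 N:1
  (− 1 ring H displaced by substituents)
  + N(CH3)2 → N:1 C:2 H:6
Element totals:
  C: 7
  H: 10
  N: 2
Molecular formula: C7H10N2.
  M = 7(12.011) + 10(1.008) + 2(14.007)
    = 84.077 + 10.080 + 28.014 = 122.171

122.17 g/mol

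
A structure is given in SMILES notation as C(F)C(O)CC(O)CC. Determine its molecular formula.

C6H13FO2

Atom tally by fragment:
  FCH2 → C:1 H:2 F:1
  CH(OH) → C:1 H:2 O:1
  CH2 → C:1 H:2
  CH(OH) → C:1 H:2 O:1
  CH2 → C:1 H:2
  CH3 → C:1 H:3
Element totals:
  C: 6
  H: 13
  F: 1
  O: 2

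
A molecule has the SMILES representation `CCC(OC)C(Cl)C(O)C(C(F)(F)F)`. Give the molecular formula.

C8H14ClF3O2

Atom tally by fragment:
  CH3 → C:1 H:3
  CH2 → C:1 H:2
  CH(OCH3) → C:2 H:4 O:1
  CH(Cl) → C:1 H:1 Cl:1
  CH(OH) → C:1 H:2 O:1
  CH2CF3 → C:2 H:2 F:3
Element totals:
  C: 8
  H: 14
  Cl: 1
  F: 3
  O: 2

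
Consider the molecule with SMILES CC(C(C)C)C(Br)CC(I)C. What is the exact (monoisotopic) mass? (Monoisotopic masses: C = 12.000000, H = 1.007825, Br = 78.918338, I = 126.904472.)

331.9637

Atom tally by fragment:
  CH3 → C:1 H:3
  CH(CH(CH3)2) → C:4 H:8
  CH(Br) → C:1 H:1 Br:1
  CH2 → C:1 H:2
  CH(I) → C:1 H:1 I:1
  CH3 → C:1 H:3
Element totals:
  C: 9
  H: 18
  Br: 1
  I: 1
Molecular formula: C9H18BrI.
  M = 9(12.0) + 18(1.007825) + 78.918338 + 126.904472
    = 108.000000 + 18.140850 + 78.918338 + 126.904472 = 331.963660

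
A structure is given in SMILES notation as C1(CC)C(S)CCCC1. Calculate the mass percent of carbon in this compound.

Atom tally by fragment:
  cyclohexane ring core → C:6 H:12
  (− 2 ring H displaced by substituents)
  + C2H5 → C:2 H:5
  + SH → S:1 H:1
Element totals:
  C: 8
  H: 16
  S: 1
Molecular formula: C8H16S.
Molar mass = 144.276 g/mol.
Mass from C: 8 × 12.011 = 96.088 g/mol.
%C = 96.088 / 144.276 × 100 = 66.60%.

66.60%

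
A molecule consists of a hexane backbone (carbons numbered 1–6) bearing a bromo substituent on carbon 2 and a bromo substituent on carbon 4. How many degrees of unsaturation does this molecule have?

0

Atom tally by fragment:
  CH3 → C:1 H:3
  CH(Br) → C:1 H:1 Br:1
  CH2 → C:1 H:2
  CH(Br) → C:1 H:1 Br:1
  CH2 → C:1 H:2
  CH3 → C:1 H:3
Element totals:
  C: 6
  H: 12
  Br: 2
Molecular formula: C6H12Br2.
DoU = (2C + 2 + N − H − X) / 2 = (2·6 + 2 + 0 − 12 − 2) / 2 = 0.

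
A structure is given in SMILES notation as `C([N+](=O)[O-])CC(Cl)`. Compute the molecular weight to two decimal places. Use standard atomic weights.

Atom tally by fragment:
  O2NCH2 → C:1 H:2 N:1 O:2
  CH2 → C:1 H:2
  CH2Cl → C:1 H:2 Cl:1
Element totals:
  C: 3
  H: 6
  Cl: 1
  N: 1
  O: 2
Molecular formula: C3H6ClNO2.
  M = 3(12.011) + 6(1.008) + 35.45 + 14.007 + 2(15.999)
    = 36.033 + 6.048 + 35.450 + 14.007 + 31.998 = 123.536

123.54 g/mol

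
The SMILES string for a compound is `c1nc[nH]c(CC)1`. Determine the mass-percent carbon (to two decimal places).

62.47%

Atom tally by fragment:
  imidazole ring core → C:3 H:4 N:2
  (− 1 ring H displaced by substituents)
  + C2H5 → C:2 H:5
Element totals:
  C: 5
  H: 8
  N: 2
Molecular formula: C5H8N2.
Molar mass = 96.133 g/mol.
Mass from C: 5 × 12.011 = 60.055 g/mol.
%C = 60.055 / 96.133 × 100 = 62.47%.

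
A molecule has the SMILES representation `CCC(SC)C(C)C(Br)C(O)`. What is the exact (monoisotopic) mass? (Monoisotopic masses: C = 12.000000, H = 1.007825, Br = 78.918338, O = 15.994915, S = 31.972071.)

Atom tally by fragment:
  CH3 → C:1 H:3
  CH2 → C:1 H:2
  CH(SCH3) → C:2 H:4 S:1
  CH(CH3) → C:2 H:4
  CH(Br) → C:1 H:1 Br:1
  CH2OH → C:1 H:3 O:1
Element totals:
  C: 8
  H: 17
  Br: 1
  O: 1
  S: 1
Molecular formula: C8H17BrOS.
  M = 8(12.0) + 17(1.007825) + 78.918338 + 15.994915 + 31.972071
    = 96.000000 + 17.133025 + 78.918338 + 15.994915 + 31.972071 = 240.018349

240.0183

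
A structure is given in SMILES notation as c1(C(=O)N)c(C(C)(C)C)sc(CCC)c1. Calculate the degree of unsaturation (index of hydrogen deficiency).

4

Atom tally by fragment:
  thiophene ring core → C:4 H:4 S:1
  (− 3 ring H displaced by substituents)
  + CONH2 → C:1 H:2 O:1 N:1
  + C(CH3)3 → C:4 H:9
  + CH2CH2CH3 → C:3 H:7
Element totals:
  C: 12
  H: 19
  N: 1
  O: 1
  S: 1
Molecular formula: C12H19NOS.
DoU = (2C + 2 + N − H − X) / 2 = (2·12 + 2 + 1 − 19 − 0) / 2 = 4.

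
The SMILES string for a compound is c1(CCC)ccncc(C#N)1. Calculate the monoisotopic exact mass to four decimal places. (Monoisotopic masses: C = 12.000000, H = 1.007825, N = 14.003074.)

Atom tally by fragment:
  pyridine ring core → C:5 H:5 N:1
  (− 2 ring H displaced by substituents)
  + CH2CH2CH3 → C:3 H:7
  + CN → C:1 N:1
Element totals:
  C: 9
  H: 10
  N: 2
Molecular formula: C9H10N2.
  M = 9(12.0) + 10(1.007825) + 2(14.003074)
    = 108.000000 + 10.078250 + 28.006148 = 146.084398

146.0844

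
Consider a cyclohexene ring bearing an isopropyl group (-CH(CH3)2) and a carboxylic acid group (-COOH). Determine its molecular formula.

C10H16O2

Atom tally by fragment:
  cyclohexene ring core → C:6 H:10
  (− 2 ring H displaced by substituents)
  + CH(CH3)2 → C:3 H:7
  + COOH → C:1 H:1 O:2
Element totals:
  C: 10
  H: 16
  O: 2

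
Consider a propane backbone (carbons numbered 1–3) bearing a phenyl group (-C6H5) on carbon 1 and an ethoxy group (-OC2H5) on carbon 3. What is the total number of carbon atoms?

Atom tally by fragment:
  C6H5CH2 → C:7 H:7
  CH2 → C:1 H:2
  CH2OC2H5 → C:3 H:7 O:1
Element totals:
  C: 11
  H: 16
  O: 1

11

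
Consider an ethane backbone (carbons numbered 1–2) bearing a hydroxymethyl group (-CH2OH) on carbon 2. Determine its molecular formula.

Atom tally by fragment:
  CH3 → C:1 H:3
  CH2CH2OH → C:2 H:5 O:1
Element totals:
  C: 3
  H: 8
  O: 1

C3H8O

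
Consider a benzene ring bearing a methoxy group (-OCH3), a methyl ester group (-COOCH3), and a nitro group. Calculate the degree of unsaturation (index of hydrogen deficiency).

Atom tally by fragment:
  benzene ring core → C:6 H:6
  (− 3 ring H displaced by substituents)
  + OCH3 → C:1 H:3 O:1
  + COOCH3 → C:2 H:3 O:2
  + NO2 → N:1 O:2
Element totals:
  C: 9
  H: 9
  N: 1
  O: 5
Molecular formula: C9H9NO5.
DoU = (2C + 2 + N − H − X) / 2 = (2·9 + 2 + 1 − 9 − 0) / 2 = 6.

6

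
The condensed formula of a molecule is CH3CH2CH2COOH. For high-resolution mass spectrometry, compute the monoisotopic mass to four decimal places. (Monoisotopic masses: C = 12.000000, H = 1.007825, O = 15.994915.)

88.0524

Atom tally by fragment:
  CH3 → C:1 H:3
  CH2 → C:1 H:2
  CH2COOH → C:2 H:3 O:2
Element totals:
  C: 4
  H: 8
  O: 2
Molecular formula: C4H8O2.
  M = 4(12.0) + 8(1.007825) + 2(15.994915)
    = 48.000000 + 8.062600 + 31.989830 = 88.052430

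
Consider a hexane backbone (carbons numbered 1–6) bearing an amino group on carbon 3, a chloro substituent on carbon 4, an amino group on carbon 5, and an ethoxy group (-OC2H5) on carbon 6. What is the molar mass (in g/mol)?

Atom tally by fragment:
  CH3 → C:1 H:3
  CH2 → C:1 H:2
  CH(NH2) → C:1 H:3 N:1
  CH(Cl) → C:1 H:1 Cl:1
  CH(NH2) → C:1 H:3 N:1
  CH2OC2H5 → C:3 H:7 O:1
Element totals:
  C: 8
  H: 19
  Cl: 1
  N: 2
  O: 1
Molecular formula: C8H19ClN2O.
  M = 8(12.011) + 19(1.008) + 35.45 + 2(14.007) + 15.999
    = 96.088 + 19.152 + 35.450 + 28.014 + 15.999 = 194.703

194.70 g/mol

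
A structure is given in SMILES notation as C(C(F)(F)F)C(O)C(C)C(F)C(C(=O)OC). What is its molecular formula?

C9H14F4O3

Atom tally by fragment:
  F3CCH2 → C:2 H:2 F:3
  CH(OH) → C:1 H:2 O:1
  CH(CH3) → C:2 H:4
  CH(F) → C:1 H:1 F:1
  CH2COOCH3 → C:3 H:5 O:2
Element totals:
  C: 9
  H: 14
  F: 4
  O: 3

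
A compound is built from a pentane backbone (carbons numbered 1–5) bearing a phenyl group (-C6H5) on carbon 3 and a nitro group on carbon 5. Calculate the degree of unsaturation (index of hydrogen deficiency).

Atom tally by fragment:
  CH3 → C:1 H:3
  CH2 → C:1 H:2
  CH(C6H5) → C:7 H:6
  CH2 → C:1 H:2
  CH2NO2 → C:1 H:2 N:1 O:2
Element totals:
  C: 11
  H: 15
  N: 1
  O: 2
Molecular formula: C11H15NO2.
DoU = (2C + 2 + N − H − X) / 2 = (2·11 + 2 + 1 − 15 − 0) / 2 = 5.

5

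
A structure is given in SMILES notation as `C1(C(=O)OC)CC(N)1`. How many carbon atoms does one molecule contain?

5

Atom tally by fragment:
  cyclopropane ring core → C:3 H:6
  (− 2 ring H displaced by substituents)
  + COOCH3 → C:2 H:3 O:2
  + NH2 → N:1 H:2
Element totals:
  C: 5
  H: 9
  N: 1
  O: 2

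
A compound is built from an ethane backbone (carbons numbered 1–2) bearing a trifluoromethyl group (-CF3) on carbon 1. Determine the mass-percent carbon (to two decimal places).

36.74%

Atom tally by fragment:
  F3CCH2 → C:2 H:2 F:3
  CH3 → C:1 H:3
Element totals:
  C: 3
  H: 5
  F: 3
Molecular formula: C3H5F3.
Molar mass = 98.067 g/mol.
Mass from C: 3 × 12.011 = 36.033 g/mol.
%C = 36.033 / 98.067 × 100 = 36.74%.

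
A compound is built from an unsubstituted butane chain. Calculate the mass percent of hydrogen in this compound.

17.34%

Atom tally by fragment:
  CH3 → C:1 H:3
  CH2 → C:1 H:2
  CH2 → C:1 H:2
  CH3 → C:1 H:3
Element totals:
  C: 4
  H: 10
Molecular formula: C4H10.
Molar mass = 58.124 g/mol.
Mass from H: 10 × 1.008 = 10.080 g/mol.
%H = 10.080 / 58.124 × 100 = 17.34%.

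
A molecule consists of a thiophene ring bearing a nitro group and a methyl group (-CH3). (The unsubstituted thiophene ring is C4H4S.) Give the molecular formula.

C5H5NO2S

Atom tally by fragment:
  thiophene ring core → C:4 H:4 S:1
  (− 2 ring H displaced by substituents)
  + NO2 → N:1 O:2
  + CH3 → C:1 H:3
Element totals:
  C: 5
  H: 5
  N: 1
  O: 2
  S: 1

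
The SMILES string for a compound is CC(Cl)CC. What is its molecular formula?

C4H9Cl

Atom tally by fragment:
  CH3 → C:1 H:3
  CH(Cl) → C:1 H:1 Cl:1
  CH2 → C:1 H:2
  CH3 → C:1 H:3
Element totals:
  C: 4
  H: 9
  Cl: 1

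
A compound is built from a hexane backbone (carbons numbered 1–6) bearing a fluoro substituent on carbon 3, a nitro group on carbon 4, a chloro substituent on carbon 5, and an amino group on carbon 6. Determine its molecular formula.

C6H12ClFN2O2

Atom tally by fragment:
  CH3 → C:1 H:3
  CH2 → C:1 H:2
  CH(F) → C:1 H:1 F:1
  CH(NO2) → C:1 H:1 N:1 O:2
  CH(Cl) → C:1 H:1 Cl:1
  CH2NH2 → C:1 H:4 N:1
Element totals:
  C: 6
  H: 12
  Cl: 1
  F: 1
  N: 2
  O: 2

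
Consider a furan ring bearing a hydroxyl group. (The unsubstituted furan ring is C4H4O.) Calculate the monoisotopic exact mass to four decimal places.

84.0211

Atom tally by fragment:
  furan ring core → C:4 H:4 O:1
  (− 1 ring H displaced by substituents)
  + OH → O:1 H:1
Element totals:
  C: 4
  H: 4
  O: 2
Molecular formula: C4H4O2.
  M = 4(12.0) + 4(1.007825) + 2(15.994915)
    = 48.000000 + 4.031300 + 31.989830 = 84.021130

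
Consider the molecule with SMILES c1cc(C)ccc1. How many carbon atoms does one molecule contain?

Atom tally by fragment:
  benzene ring core → C:6 H:6
  (− 1 ring H displaced by substituents)
  + CH3 → C:1 H:3
Element totals:
  C: 7
  H: 8

7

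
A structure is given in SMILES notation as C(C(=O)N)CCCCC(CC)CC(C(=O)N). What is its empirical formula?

C6H12NO

Atom tally by fragment:
  H2NOCCH2 → C:2 H:4 O:1 N:1
  CH2 → C:1 H:2
  CH2 → C:1 H:2
  CH2 → C:1 H:2
  CH2 → C:1 H:2
  CH(C2H5) → C:3 H:6
  CH2 → C:1 H:2
  CH2CONH2 → C:2 H:4 O:1 N:1
Element totals:
  C: 12
  H: 24
  N: 2
  O: 2
Molecular formula: C12H24N2O2.
gcd of subscripts = 2; dividing each by 2:
  C: 12/2 = 6
  H: 24/2 = 12
  N: 2/2 = 1
  O: 2/2 = 1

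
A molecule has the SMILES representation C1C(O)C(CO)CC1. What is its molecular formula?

C6H12O2

Atom tally by fragment:
  cyclopentane ring core → C:5 H:10
  (− 2 ring H displaced by substituents)
  + OH → O:1 H:1
  + CH2OH → C:1 H:3 O:1
Element totals:
  C: 6
  H: 12
  O: 2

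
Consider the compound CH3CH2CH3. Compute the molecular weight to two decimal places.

Atom tally by fragment:
  CH3 → C:1 H:3
  CH2 → C:1 H:2
  CH3 → C:1 H:3
Element totals:
  C: 3
  H: 8
Molecular formula: C3H8.
  M = 3(12.011) + 8(1.008)
    = 36.033 + 8.064 = 44.097

44.10 g/mol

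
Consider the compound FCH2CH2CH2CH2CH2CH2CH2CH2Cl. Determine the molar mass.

166.66 g/mol

Element totals:
  C: 8
  H: 16
  Cl: 1
  F: 1
Molecular formula: C8H16ClF.
  M = 8(12.011) + 16(1.008) + 35.45 + 18.998
    = 96.088 + 16.128 + 35.450 + 18.998 = 166.664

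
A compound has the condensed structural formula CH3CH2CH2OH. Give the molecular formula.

Atom tally by fragment:
  CH3 → C:1 H:3
  CH2 → C:1 H:2
  CH2OH → C:1 H:3 O:1
Element totals:
  C: 3
  H: 8
  O: 1

C3H8O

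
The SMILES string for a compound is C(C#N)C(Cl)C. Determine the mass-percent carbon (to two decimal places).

46.40%

Atom tally by fragment:
  NCCH2 → C:2 H:2 N:1
  CH(Cl) → C:1 H:1 Cl:1
  CH3 → C:1 H:3
Element totals:
  C: 4
  H: 6
  Cl: 1
  N: 1
Molecular formula: C4H6ClN.
Molar mass = 103.549 g/mol.
Mass from C: 4 × 12.011 = 48.044 g/mol.
%C = 48.044 / 103.549 × 100 = 46.40%.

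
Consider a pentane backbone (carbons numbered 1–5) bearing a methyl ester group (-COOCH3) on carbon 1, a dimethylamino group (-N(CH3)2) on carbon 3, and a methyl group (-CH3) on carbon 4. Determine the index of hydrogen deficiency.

1

Atom tally by fragment:
  CH3OOCCH2 → C:3 H:5 O:2
  CH2 → C:1 H:2
  CH(N(CH3)2) → C:3 H:7 N:1
  CH(CH3) → C:2 H:4
  CH3 → C:1 H:3
Element totals:
  C: 10
  H: 21
  N: 1
  O: 2
Molecular formula: C10H21NO2.
DoU = (2C + 2 + N − H − X) / 2 = (2·10 + 2 + 1 − 21 − 0) / 2 = 1.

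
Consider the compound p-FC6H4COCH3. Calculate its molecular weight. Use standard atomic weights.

Element totals:
  C: 8
  H: 7
  F: 1
  O: 1
Molecular formula: C8H7FO.
  M = 8(12.011) + 7(1.008) + 18.998 + 15.999
    = 96.088 + 7.056 + 18.998 + 15.999 = 138.141

138.14 g/mol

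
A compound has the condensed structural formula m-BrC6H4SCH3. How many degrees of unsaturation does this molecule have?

4

Atom tally by fragment:
  benzene ring core → C:6 H:6
  (− 2 ring H displaced by substituents)
  + Br → Br:1
  + SCH3 → C:1 H:3 S:1
Element totals:
  C: 7
  H: 7
  Br: 1
  S: 1
Molecular formula: C7H7BrS.
DoU = (2C + 2 + N − H − X) / 2 = (2·7 + 2 + 0 − 7 − 1) / 2 = 4.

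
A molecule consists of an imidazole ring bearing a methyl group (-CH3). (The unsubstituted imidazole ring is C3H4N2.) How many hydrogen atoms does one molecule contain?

6

Atom tally by fragment:
  imidazole ring core → C:3 H:4 N:2
  (− 1 ring H displaced by substituents)
  + CH3 → C:1 H:3
Element totals:
  C: 4
  H: 6
  N: 2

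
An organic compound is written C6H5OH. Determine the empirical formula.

Element totals:
  C: 6
  H: 6
  O: 1
Molecular formula: C6H6O.
gcd of subscripts (6, 6, 1) = 1, so the empirical formula equals the molecular formula.

C6H6O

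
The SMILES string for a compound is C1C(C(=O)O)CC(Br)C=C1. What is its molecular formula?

C7H9BrO2

Atom tally by fragment:
  cyclohexene ring core → C:6 H:10
  (− 2 ring H displaced by substituents)
  + COOH → C:1 H:1 O:2
  + Br → Br:1
Element totals:
  C: 7
  H: 9
  Br: 1
  O: 2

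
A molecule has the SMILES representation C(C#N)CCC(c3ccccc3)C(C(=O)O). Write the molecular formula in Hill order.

Atom tally by fragment:
  NCCH2 → C:2 H:2 N:1
  CH2 → C:1 H:2
  CH2 → C:1 H:2
  CH(C6H5) → C:7 H:6
  CH2COOH → C:2 H:3 O:2
Element totals:
  C: 13
  H: 15
  N: 1
  O: 2

C13H15NO2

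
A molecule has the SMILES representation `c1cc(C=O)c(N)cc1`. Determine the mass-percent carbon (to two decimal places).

Atom tally by fragment:
  benzene ring core → C:6 H:6
  (− 2 ring H displaced by substituents)
  + CHO → C:1 H:1 O:1
  + NH2 → N:1 H:2
Element totals:
  C: 7
  H: 7
  N: 1
  O: 1
Molecular formula: C7H7NO.
Molar mass = 121.139 g/mol.
Mass from C: 7 × 12.011 = 84.077 g/mol.
%C = 84.077 / 121.139 × 100 = 69.41%.

69.41%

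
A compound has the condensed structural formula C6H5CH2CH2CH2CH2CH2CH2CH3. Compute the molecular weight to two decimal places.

176.30 g/mol

Atom tally by fragment:
  C6H5CH2 → C:7 H:7
  CH2 → C:1 H:2
  CH2 → C:1 H:2
  CH2 → C:1 H:2
  CH2 → C:1 H:2
  CH2 → C:1 H:2
  CH3 → C:1 H:3
Element totals:
  C: 13
  H: 20
Molecular formula: C13H20.
  M = 13(12.011) + 20(1.008)
    = 156.143 + 20.160 = 176.303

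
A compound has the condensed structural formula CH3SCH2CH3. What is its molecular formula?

C3H8S

Atom tally by fragment:
  CH3SCH2 → C:2 H:5 S:1
  CH3 → C:1 H:3
Element totals:
  C: 3
  H: 8
  S: 1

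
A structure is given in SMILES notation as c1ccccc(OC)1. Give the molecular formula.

C7H8O

Atom tally by fragment:
  benzene ring core → C:6 H:6
  (− 1 ring H displaced by substituents)
  + OCH3 → C:1 H:3 O:1
Element totals:
  C: 7
  H: 8
  O: 1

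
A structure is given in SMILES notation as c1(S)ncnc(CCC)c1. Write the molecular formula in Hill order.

Atom tally by fragment:
  pyrimidine ring core → C:4 H:4 N:2
  (− 2 ring H displaced by substituents)
  + SH → S:1 H:1
  + CH2CH2CH3 → C:3 H:7
Element totals:
  C: 7
  H: 10
  N: 2
  S: 1

C7H10N2S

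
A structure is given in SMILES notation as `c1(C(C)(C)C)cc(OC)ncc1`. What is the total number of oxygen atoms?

1

Atom tally by fragment:
  pyridine ring core → C:5 H:5 N:1
  (− 2 ring H displaced by substituents)
  + C(CH3)3 → C:4 H:9
  + OCH3 → C:1 H:3 O:1
Element totals:
  C: 10
  H: 15
  N: 1
  O: 1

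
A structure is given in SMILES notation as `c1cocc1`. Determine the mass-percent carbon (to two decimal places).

70.58%

Atom tally by fragment:
  furan ring core → C:4 H:4 O:1
Element totals:
  C: 4
  H: 4
  O: 1
Molecular formula: C4H4O.
Molar mass = 68.075 g/mol.
Mass from C: 4 × 12.011 = 48.044 g/mol.
%C = 48.044 / 68.075 × 100 = 70.58%.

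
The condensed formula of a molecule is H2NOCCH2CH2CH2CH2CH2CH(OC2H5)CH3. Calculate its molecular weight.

187.28 g/mol

Element totals:
  C: 10
  H: 21
  N: 1
  O: 2
Molecular formula: C10H21NO2.
  M = 10(12.011) + 21(1.008) + 14.007 + 2(15.999)
    = 120.110 + 21.168 + 14.007 + 31.998 = 187.283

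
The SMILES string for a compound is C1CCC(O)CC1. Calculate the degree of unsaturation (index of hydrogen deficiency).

Atom tally by fragment:
  cyclohexane ring core → C:6 H:12
  (− 1 ring H displaced by substituents)
  + OH → O:1 H:1
Element totals:
  C: 6
  H: 12
  O: 1
Molecular formula: C6H12O.
DoU = (2C + 2 + N − H − X) / 2 = (2·6 + 2 + 0 − 12 − 0) / 2 = 1.

1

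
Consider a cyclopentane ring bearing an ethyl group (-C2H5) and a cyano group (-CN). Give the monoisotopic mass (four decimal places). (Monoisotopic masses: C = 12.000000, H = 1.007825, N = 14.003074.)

Atom tally by fragment:
  cyclopentane ring core → C:5 H:10
  (− 2 ring H displaced by substituents)
  + C2H5 → C:2 H:5
  + CN → C:1 N:1
Element totals:
  C: 8
  H: 13
  N: 1
Molecular formula: C8H13N.
  M = 8(12.0) + 13(1.007825) + 14.003074
    = 96.000000 + 13.101725 + 14.003074 = 123.104799

123.1048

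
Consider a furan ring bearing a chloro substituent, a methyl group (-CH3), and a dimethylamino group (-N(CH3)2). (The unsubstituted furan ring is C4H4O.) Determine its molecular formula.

Atom tally by fragment:
  furan ring core → C:4 H:4 O:1
  (− 3 ring H displaced by substituents)
  + Cl → Cl:1
  + CH3 → C:1 H:3
  + N(CH3)2 → N:1 C:2 H:6
Element totals:
  C: 7
  H: 10
  Cl: 1
  N: 1
  O: 1

C7H10ClNO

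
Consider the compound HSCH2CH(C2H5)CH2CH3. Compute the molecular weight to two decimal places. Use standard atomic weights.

118.24 g/mol

Element totals:
  C: 6
  H: 14
  S: 1
Molecular formula: C6H14S.
  M = 6(12.011) + 14(1.008) + 32.06
    = 72.066 + 14.112 + 32.060 = 118.238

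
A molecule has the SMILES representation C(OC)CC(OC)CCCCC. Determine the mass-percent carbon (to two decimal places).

68.92%

Atom tally by fragment:
  CH3OCH2 → C:2 H:5 O:1
  CH2 → C:1 H:2
  CH(OCH3) → C:2 H:4 O:1
  CH2 → C:1 H:2
  CH2 → C:1 H:2
  CH2 → C:1 H:2
  CH2 → C:1 H:2
  CH3 → C:1 H:3
Element totals:
  C: 10
  H: 22
  O: 2
Molecular formula: C10H22O2.
Molar mass = 174.284 g/mol.
Mass from C: 10 × 12.011 = 120.110 g/mol.
%C = 120.110 / 174.284 × 100 = 68.92%.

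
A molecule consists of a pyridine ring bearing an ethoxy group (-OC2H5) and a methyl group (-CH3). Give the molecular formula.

C8H11NO

Atom tally by fragment:
  pyridine ring core → C:5 H:5 N:1
  (− 2 ring H displaced by substituents)
  + OC2H5 → C:2 H:5 O:1
  + CH3 → C:1 H:3
Element totals:
  C: 8
  H: 11
  N: 1
  O: 1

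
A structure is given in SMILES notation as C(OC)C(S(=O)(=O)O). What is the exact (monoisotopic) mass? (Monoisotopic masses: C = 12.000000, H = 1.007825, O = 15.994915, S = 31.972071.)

140.0143

Atom tally by fragment:
  CH3OCH2 → C:2 H:5 O:1
  CH2SO3H → C:1 H:3 S:1 O:3
Element totals:
  C: 3
  H: 8
  O: 4
  S: 1
Molecular formula: C3H8O4S.
  M = 3(12.0) + 8(1.007825) + 4(15.994915) + 31.972071
    = 36.000000 + 8.062600 + 63.979660 + 31.972071 = 140.014331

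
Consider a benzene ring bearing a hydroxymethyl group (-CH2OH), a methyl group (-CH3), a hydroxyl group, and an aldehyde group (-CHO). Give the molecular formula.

Atom tally by fragment:
  benzene ring core → C:6 H:6
  (− 4 ring H displaced by substituents)
  + CH2OH → C:1 H:3 O:1
  + CH3 → C:1 H:3
  + OH → O:1 H:1
  + CHO → C:1 H:1 O:1
Element totals:
  C: 9
  H: 10
  O: 3

C9H10O3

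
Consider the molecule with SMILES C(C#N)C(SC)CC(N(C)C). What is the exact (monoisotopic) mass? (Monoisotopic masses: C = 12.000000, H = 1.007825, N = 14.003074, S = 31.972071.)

Atom tally by fragment:
  NCCH2 → C:2 H:2 N:1
  CH(SCH3) → C:2 H:4 S:1
  CH2 → C:1 H:2
  CH2N(CH3)2 → C:3 H:8 N:1
Element totals:
  C: 8
  H: 16
  N: 2
  S: 1
Molecular formula: C8H16N2S.
  M = 8(12.0) + 16(1.007825) + 2(14.003074) + 31.972071
    = 96.000000 + 16.125200 + 28.006148 + 31.972071 = 172.103419

172.1034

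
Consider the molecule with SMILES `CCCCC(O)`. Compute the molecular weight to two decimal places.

Atom tally by fragment:
  CH3 → C:1 H:3
  CH2 → C:1 H:2
  CH2 → C:1 H:2
  CH2 → C:1 H:2
  CH2OH → C:1 H:3 O:1
Element totals:
  C: 5
  H: 12
  O: 1
Molecular formula: C5H12O.
  M = 5(12.011) + 12(1.008) + 15.999
    = 60.055 + 12.096 + 15.999 = 88.150

88.15 g/mol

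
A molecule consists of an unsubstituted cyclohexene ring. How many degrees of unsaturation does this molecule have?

Atom tally by fragment:
  cyclohexene ring core → C:6 H:10
Element totals:
  C: 6
  H: 10
Molecular formula: C6H10.
DoU = (2C + 2 + N − H − X) / 2 = (2·6 + 2 + 0 − 10 − 0) / 2 = 2.

2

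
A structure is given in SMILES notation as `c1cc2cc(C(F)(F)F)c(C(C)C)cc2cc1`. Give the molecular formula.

Atom tally by fragment:
  naphthalene ring system core → C:10 H:8
  (− 2 ring H displaced by substituents)
  + CF3 → C:1 F:3
  + CH(CH3)2 → C:3 H:7
Element totals:
  C: 14
  H: 13
  F: 3

C14H13F3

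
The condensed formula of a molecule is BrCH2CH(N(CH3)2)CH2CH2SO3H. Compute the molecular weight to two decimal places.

Atom tally by fragment:
  BrCH2 → C:1 H:2 Br:1
  CH(N(CH3)2) → C:3 H:7 N:1
  CH2 → C:1 H:2
  CH2SO3H → C:1 H:3 S:1 O:3
Element totals:
  C: 6
  H: 14
  Br: 1
  N: 1
  O: 3
  S: 1
Molecular formula: C6H14BrNO3S.
  M = 6(12.011) + 14(1.008) + 79.904 + 14.007 + 3(15.999) + 32.06
    = 72.066 + 14.112 + 79.904 + 14.007 + 47.997 + 32.060 = 260.146

260.15 g/mol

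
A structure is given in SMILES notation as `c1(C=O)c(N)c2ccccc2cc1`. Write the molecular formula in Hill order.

Atom tally by fragment:
  naphthalene ring system core → C:10 H:8
  (− 2 ring H displaced by substituents)
  + CHO → C:1 H:1 O:1
  + NH2 → N:1 H:2
Element totals:
  C: 11
  H: 9
  N: 1
  O: 1

C11H9NO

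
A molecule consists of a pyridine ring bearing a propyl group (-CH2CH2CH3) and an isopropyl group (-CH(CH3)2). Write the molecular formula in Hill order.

Atom tally by fragment:
  pyridine ring core → C:5 H:5 N:1
  (− 2 ring H displaced by substituents)
  + CH2CH2CH3 → C:3 H:7
  + CH(CH3)2 → C:3 H:7
Element totals:
  C: 11
  H: 17
  N: 1

C11H17N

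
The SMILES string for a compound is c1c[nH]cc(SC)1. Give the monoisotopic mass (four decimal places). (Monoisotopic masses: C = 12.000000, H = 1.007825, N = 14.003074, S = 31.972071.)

Atom tally by fragment:
  pyrrole ring core → C:4 H:5 N:1
  (− 1 ring H displaced by substituents)
  + SCH3 → C:1 H:3 S:1
Element totals:
  C: 5
  H: 7
  N: 1
  S: 1
Molecular formula: C5H7NS.
  M = 5(12.0) + 7(1.007825) + 14.003074 + 31.972071
    = 60.000000 + 7.054775 + 14.003074 + 31.972071 = 113.029920

113.0299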